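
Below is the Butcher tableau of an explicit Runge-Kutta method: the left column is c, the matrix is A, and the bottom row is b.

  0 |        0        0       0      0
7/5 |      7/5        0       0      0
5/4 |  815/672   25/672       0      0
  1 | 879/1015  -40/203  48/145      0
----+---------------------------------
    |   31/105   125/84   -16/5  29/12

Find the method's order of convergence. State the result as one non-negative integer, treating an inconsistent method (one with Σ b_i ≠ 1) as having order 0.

4

b = (31/105, 125/84, -16/5, 29/12)
c = (0, 7/5, 5/4, 1)
Ac = (0, 0, 5/96, 4/29)
Σ b_i: 31/105·1 + 125/84·1 + (-16/5)·1 + 29/12·1 = 1 ✓
b·c: 125/84·7/5 + (-16/5)·5/4 + 29/12·1 = 1/2 ✓
b·c²: 125/84·49/25 + (-16/5)·25/16 + 29/12·1 = 1/3 ✓
b·Ac: (-16/5)·5/96 + 29/12·4/29 = 1/6 ✓
b·c³: 125/84·343/125 + (-16/5)·125/64 + 29/12·1 = 1/4 ✓
b·(c∘Ac): (-16/5)·25/384 + 29/12·4/29 = 1/8 ✓
b·Ac²: (-16/5)·7/96 + 29/12·19/145 = 1/12 ✓
b·A²c: 29/12·1/58 = 1/24 ✓; 4 stages ⇒ order 4.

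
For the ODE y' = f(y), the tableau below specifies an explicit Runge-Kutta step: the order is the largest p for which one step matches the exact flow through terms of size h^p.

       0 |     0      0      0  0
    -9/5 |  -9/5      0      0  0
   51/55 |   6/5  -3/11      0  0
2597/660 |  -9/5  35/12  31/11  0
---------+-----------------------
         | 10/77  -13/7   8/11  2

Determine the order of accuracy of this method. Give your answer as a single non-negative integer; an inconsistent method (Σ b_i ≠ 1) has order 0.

1

b = (10/77, -13/7, 8/11, 2)
c = (0, -9/5, 51/55, 2597/660)
Ac = (0, 0, 27/55, -6381/2420)
Σ b_i: 10/77·1 + (-13/7)·1 + 8/11·1 + 2·1 = 1 ✓
b·c: (-13/7)·(-9/5) + 8/11·51/55 + 2·2597/660 = 302047/25410 ≠ 1/2 ⇒ order 1.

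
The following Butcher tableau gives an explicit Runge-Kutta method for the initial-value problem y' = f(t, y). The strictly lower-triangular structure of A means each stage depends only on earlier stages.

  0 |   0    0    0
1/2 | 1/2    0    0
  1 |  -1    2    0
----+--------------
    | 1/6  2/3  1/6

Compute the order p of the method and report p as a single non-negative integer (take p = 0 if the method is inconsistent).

3

b = (1/6, 2/3, 1/6)
c = (0, 1/2, 1)
Ac = (0, 0, 1)
Σ b_i: 1/6·1 + 2/3·1 + 1/6·1 = 1 ✓
b·c: 2/3·1/2 + 1/6·1 = 1/2 ✓
b·c²: 2/3·1/4 + 1/6·1 = 1/3 ✓
b·Ac: 1/6·1 = 1/6 ✓; 3 stages ⇒ order 3.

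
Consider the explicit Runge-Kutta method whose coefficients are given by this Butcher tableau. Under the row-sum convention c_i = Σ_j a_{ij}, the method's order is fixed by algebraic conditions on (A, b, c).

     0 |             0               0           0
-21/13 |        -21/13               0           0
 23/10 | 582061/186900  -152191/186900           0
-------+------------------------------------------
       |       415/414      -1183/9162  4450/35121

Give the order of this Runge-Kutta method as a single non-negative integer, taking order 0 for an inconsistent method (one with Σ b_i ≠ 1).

b = (415/414, -1183/9162, 4450/35121)
c = (0, -21/13, 23/10)
Ac = (0, 0, 11707/8900)
Σ b_i: 415/414·1 + (-1183/9162)·1 + 4450/35121·1 = 1 ✓
b·c: (-1183/9162)·(-21/13) + 4450/35121·23/10 = 1/2 ✓
b·c²: (-1183/9162)·441/169 + 4450/35121·529/100 = 1/3 ✓
b·Ac: 4450/35121·11707/8900 = 1/6 ✓; 3 stages ⇒ order 3.

3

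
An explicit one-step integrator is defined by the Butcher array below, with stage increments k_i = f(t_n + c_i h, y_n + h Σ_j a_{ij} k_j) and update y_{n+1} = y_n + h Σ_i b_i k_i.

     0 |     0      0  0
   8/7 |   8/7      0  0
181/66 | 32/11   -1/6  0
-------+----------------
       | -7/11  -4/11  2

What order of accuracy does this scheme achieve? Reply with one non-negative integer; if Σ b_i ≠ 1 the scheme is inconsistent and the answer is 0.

b = (-7/11, -4/11, 2)
c = (0, 8/7, 181/66)
Ac = (0, 0, -4/21)
Σ b_i: (-7/11)·1 + (-4/11)·1 + 2·1 = 1 ✓
b·c: (-4/11)·8/7 + 2·181/66 = 1171/231 ≠ 1/2 ⇒ order 1.

1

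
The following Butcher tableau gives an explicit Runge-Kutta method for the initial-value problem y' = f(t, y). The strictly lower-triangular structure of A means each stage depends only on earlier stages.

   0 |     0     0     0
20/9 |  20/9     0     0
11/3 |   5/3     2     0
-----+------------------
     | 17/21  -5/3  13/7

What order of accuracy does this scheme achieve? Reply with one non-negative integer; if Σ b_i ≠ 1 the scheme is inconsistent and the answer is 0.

b = (17/21, -5/3, 13/7)
c = (0, 20/9, 11/3)
Ac = (0, 0, 40/9)
Σ b_i: 17/21·1 + (-5/3)·1 + 13/7·1 = 1 ✓
b·c: (-5/3)·20/9 + 13/7·11/3 = 587/189 ≠ 1/2 ⇒ order 1.

1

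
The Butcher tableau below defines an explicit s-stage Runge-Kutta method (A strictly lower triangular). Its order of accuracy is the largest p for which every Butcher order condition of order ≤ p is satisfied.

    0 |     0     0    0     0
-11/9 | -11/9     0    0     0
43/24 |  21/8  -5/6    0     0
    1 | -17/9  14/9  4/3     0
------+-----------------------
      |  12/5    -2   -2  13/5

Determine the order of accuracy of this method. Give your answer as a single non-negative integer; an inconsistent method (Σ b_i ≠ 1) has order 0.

1

b = (12/5, -2, -2, 13/5)
c = (0, -11/9, 43/24, 1)
Ac = (0, 0, 55/54, 79/162)
Σ b_i: 12/5·1 + (-2)·1 + (-2)·1 + 13/5·1 = 1 ✓
b·c: (-2)·(-11/9) + (-2)·43/24 + 13/5·1 = 263/180 ≠ 1/2 ⇒ order 1.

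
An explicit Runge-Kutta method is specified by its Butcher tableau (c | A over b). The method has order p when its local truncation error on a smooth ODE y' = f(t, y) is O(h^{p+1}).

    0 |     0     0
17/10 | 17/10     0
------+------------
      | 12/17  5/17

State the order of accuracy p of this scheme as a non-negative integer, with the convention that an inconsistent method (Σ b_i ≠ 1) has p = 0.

2

b = (12/17, 5/17)
c = (0, 17/10)
Σ b_i: 12/17·1 + 5/17·1 = 1 ✓
b·c: 5/17·17/10 = 1/2 ✓; 2 stages ⇒ order 2.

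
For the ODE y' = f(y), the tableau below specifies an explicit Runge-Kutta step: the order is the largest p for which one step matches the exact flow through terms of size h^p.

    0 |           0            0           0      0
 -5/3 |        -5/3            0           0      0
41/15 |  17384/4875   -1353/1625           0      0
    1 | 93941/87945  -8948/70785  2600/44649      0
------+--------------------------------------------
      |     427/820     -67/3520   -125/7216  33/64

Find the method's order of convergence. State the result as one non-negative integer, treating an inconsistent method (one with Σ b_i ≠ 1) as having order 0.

b = (427/820, -67/3520, -125/7216, 33/64)
c = (0, -5/3, 41/15, 1)
Ac = (0, 0, 451/325, 476/1287)
Σ b_i: 427/820·1 + (-67/3520)·1 + (-125/7216)·1 + 33/64·1 = 1 ✓
b·c: (-67/3520)·(-5/3) + (-125/7216)·41/15 + 33/64·1 = 1/2 ✓
b·c²: (-67/3520)·25/9 + (-125/7216)·1681/225 + 33/64·1 = 1/3 ✓
b·Ac: (-125/7216)·451/325 + 33/64·476/1287 = 1/6 ✓
b·c³: (-67/3520)·(-125/27) + (-125/7216)·68921/3375 + 33/64·1 = 1/4 ✓
b·(c∘Ac): (-125/7216)·18491/4875 + 33/64·476/1287 = 1/8 ✓
b·Ac²: (-125/7216)·(-451/195) + 33/64·12/143 = 1/12 ✓
b·A²c: 33/64·8/99 = 1/24 ✓; 4 stages ⇒ order 4.

4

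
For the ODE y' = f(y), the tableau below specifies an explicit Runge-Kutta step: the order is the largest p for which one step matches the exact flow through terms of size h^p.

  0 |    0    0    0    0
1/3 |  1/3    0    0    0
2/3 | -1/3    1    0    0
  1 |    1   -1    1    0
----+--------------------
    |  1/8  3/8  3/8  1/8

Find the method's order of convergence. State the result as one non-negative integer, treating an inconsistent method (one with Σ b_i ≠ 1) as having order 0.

4

b = (1/8, 3/8, 3/8, 1/8)
c = (0, 1/3, 2/3, 1)
Ac = (0, 0, 1/3, 1/3)
Σ b_i: 1/8·1 + 3/8·1 + 3/8·1 + 1/8·1 = 1 ✓
b·c: 3/8·1/3 + 3/8·2/3 + 1/8·1 = 1/2 ✓
b·c²: 3/8·1/9 + 3/8·4/9 + 1/8·1 = 1/3 ✓
b·Ac: 3/8·1/3 + 1/8·1/3 = 1/6 ✓
b·c³: 3/8·1/27 + 3/8·8/27 + 1/8·1 = 1/4 ✓
b·(c∘Ac): 3/8·2/9 + 1/8·1/3 = 1/8 ✓
b·Ac²: 3/8·1/9 + 1/8·1/3 = 1/12 ✓
b·A²c: 1/8·1/3 = 1/24 ✓; 4 stages ⇒ order 4.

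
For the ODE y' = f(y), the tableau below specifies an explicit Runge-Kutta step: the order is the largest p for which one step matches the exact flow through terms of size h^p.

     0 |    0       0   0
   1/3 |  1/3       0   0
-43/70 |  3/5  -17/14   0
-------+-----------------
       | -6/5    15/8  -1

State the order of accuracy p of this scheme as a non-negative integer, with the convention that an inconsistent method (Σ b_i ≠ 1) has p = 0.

0

b = (-6/5, 15/8, -1)
c = (0, 1/3, -43/70)
Ac = (0, 0, -17/42)
Σ b_i: (-6/5)·1 + 15/8·1 + (-1)·1 = -13/40 ≠ 1 ⇒ order 0.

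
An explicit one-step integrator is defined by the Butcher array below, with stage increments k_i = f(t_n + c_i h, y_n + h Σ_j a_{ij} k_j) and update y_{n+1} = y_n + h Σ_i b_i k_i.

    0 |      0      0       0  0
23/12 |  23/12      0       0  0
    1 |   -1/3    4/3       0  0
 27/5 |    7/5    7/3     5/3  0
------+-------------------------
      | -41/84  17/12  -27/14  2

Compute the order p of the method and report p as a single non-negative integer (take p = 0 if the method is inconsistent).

b = (-41/84, 17/12, -27/14, 2)
c = (0, 23/12, 1, 27/5)
Ac = (0, 0, 23/9, 221/36)
Σ b_i: (-41/84)·1 + 17/12·1 + (-27/14)·1 + 2·1 = 1 ✓
b·c: 17/12·23/12 + (-27/14)·1 + 2·27/5 = 58397/5040 ≠ 1/2 ⇒ order 1.

1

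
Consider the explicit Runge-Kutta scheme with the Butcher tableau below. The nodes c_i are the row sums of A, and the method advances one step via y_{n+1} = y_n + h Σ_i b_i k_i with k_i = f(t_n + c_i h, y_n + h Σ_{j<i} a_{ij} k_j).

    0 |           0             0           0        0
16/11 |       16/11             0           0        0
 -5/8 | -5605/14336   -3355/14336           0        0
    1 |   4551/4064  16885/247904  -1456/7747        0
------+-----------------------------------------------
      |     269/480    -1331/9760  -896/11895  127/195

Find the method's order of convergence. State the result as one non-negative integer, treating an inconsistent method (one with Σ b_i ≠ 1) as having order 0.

4

b = (269/480, -1331/9760, -896/11895, 127/195)
c = (0, 16/11, -5/8, 1)
Ac = (0, 0, -305/896, 55/254)
Σ b_i: 269/480·1 + (-1331/9760)·1 + (-896/11895)·1 + 127/195·1 = 1 ✓
b·c: (-1331/9760)·16/11 + (-896/11895)·(-5/8) + 127/195·1 = 1/2 ✓
b·c²: (-1331/9760)·256/121 + (-896/11895)·25/64 + 127/195·1 = 1/3 ✓
b·Ac: (-896/11895)·(-305/896) + 127/195·55/254 = 1/6 ✓
b·c³: (-1331/9760)·4096/1331 + (-896/11895)·(-125/512) + 127/195·1 = 1/4 ✓
b·(c∘Ac): (-896/11895)·1525/7168 + 127/195·55/254 = 1/8 ✓
b·Ac²: (-896/11895)·(-305/616) + 127/195·395/5588 = 1/12 ✓
b·A²c: 127/195·65/1016 = 1/24 ✓; 4 stages ⇒ order 4.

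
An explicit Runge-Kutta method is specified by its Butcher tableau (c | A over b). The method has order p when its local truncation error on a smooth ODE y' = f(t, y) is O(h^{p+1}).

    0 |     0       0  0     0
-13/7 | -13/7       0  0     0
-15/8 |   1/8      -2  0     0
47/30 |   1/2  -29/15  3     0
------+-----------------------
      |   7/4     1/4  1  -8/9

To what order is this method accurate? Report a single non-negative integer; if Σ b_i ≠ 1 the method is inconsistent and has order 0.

b = (7/4, 1/4, 1, -8/9)
c = (0, -13/7, -15/8, 47/30)
Ac = (0, 0, 26/7, -1709/840)
Σ b_i: 7/4·1 + 1/4·1 + 1·1 + (-8/9)·1 = 19/9 ≠ 1 ⇒ order 0.

0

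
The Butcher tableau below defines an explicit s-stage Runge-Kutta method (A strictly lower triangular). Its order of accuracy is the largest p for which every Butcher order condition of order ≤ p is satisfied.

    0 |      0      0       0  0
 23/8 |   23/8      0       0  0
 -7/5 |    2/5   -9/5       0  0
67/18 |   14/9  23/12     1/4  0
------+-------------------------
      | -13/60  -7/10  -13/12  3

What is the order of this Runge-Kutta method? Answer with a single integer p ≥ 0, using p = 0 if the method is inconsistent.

1

b = (-13/60, -7/10, -13/12, 3)
c = (0, 23/8, -7/5, 67/18)
Ac = (0, 0, -207/40, 2477/480)
Σ b_i: (-13/60)·1 + (-7/10)·1 + (-13/12)·1 + 3·1 = 1 ✓
b·c: (-7/10)·23/8 + (-13/12)·(-7/5) + 3·67/18 = 2561/240 ≠ 1/2 ⇒ order 1.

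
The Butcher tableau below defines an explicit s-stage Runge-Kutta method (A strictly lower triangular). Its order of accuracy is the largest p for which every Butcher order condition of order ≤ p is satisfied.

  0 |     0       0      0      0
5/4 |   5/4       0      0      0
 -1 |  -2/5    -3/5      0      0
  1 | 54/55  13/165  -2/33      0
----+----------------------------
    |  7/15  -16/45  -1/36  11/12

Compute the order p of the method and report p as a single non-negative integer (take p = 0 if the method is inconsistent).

b = (7/15, -16/45, -1/36, 11/12)
c = (0, 5/4, -1, 1)
Ac = (0, 0, -3/4, 7/44)
Σ b_i: 7/15·1 + (-16/45)·1 + (-1/36)·1 + 11/12·1 = 1 ✓
b·c: (-16/45)·5/4 + (-1/36)·(-1) + 11/12·1 = 1/2 ✓
b·c²: (-16/45)·25/16 + (-1/36)·1 + 11/12·1 = 1/3 ✓
b·Ac: (-1/36)·(-3/4) + 11/12·7/44 = 1/6 ✓
b·c³: (-16/45)·125/64 + (-1/36)·(-1) + 11/12·1 = 1/4 ✓
b·(c∘Ac): (-1/36)·3/4 + 11/12·7/44 = 1/8 ✓
b·Ac²: (-1/36)·(-15/16) + 11/12·1/16 = 1/12 ✓
b·A²c: 11/12·1/22 = 1/24 ✓; 4 stages ⇒ order 4.

4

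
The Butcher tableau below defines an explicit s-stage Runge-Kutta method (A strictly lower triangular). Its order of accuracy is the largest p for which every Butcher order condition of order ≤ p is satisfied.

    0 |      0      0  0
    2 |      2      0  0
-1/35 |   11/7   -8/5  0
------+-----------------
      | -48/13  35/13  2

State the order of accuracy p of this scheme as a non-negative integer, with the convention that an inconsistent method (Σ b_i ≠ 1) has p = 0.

b = (-48/13, 35/13, 2)
c = (0, 2, -1/35)
Ac = (0, 0, -16/5)
Σ b_i: (-48/13)·1 + 35/13·1 + 2·1 = 1 ✓
b·c: 35/13·2 + 2·(-1/35) = 2424/455 ≠ 1/2 ⇒ order 1.

1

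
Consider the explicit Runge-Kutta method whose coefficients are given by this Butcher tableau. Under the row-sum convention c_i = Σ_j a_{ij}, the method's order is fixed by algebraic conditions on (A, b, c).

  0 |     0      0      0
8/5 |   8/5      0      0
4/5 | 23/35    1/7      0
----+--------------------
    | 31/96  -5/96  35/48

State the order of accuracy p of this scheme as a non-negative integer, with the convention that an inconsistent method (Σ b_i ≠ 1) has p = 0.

3

b = (31/96, -5/96, 35/48)
c = (0, 8/5, 4/5)
Ac = (0, 0, 8/35)
Σ b_i: 31/96·1 + (-5/96)·1 + 35/48·1 = 1 ✓
b·c: (-5/96)·8/5 + 35/48·4/5 = 1/2 ✓
b·c²: (-5/96)·64/25 + 35/48·16/25 = 1/3 ✓
b·Ac: 35/48·8/35 = 1/6 ✓; 3 stages ⇒ order 3.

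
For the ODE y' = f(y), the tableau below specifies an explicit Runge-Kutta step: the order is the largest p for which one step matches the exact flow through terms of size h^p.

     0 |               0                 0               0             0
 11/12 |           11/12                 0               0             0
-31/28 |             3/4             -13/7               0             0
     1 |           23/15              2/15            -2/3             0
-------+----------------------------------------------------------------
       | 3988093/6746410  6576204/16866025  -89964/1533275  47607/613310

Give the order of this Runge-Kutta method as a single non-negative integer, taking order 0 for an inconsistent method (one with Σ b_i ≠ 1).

3

b = (3988093/6746410, 6576204/16866025, -89964/1533275, 47607/613310)
c = (0, 11/12, -31/28, 1)
Ac = (0, 0, -143/84, 271/315)
Σ b_i: 3988093/6746410·1 + 6576204/16866025·1 + (-89964/1533275)·1 + 47607/613310·1 = 1 ✓
b·c: 6576204/16866025·11/12 + (-89964/1533275)·(-31/28) + 47607/613310·1 = 1/2 ✓
b·c²: 6576204/16866025·121/144 + (-89964/1533275)·961/784 + 47607/613310·1 = 1/3 ✓
b·Ac: (-89964/1533275)·(-143/84) + 47607/613310·271/315 = 1/6 ✓
b·c³: 6576204/16866025·1331/1728 + (-89964/1533275)·(-29791/21952) + 47607/613310·1 = 35360333/77277060 ≠ 1/4 ⇒ order 3.
b·(c∘Ac): (-89964/1533275)·4433/2352 + 47607/613310·271/315 = -806033/18399300 ≠ 1/8
b·Ac²: (-89964/1533275)·(-1573/1008) + 47607/613310·(-9329/13230) = 142295/3863853 ≠ 1/12
b·A²c: 47607/613310·143/126 = 324181/3679860 ≠ 1/24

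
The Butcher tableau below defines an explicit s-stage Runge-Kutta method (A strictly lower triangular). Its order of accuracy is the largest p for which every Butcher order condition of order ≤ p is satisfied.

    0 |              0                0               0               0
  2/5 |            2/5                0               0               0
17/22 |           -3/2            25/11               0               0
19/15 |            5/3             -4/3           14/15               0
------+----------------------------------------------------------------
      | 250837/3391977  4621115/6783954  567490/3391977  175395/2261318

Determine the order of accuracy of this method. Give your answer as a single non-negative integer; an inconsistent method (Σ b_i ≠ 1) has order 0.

3

b = (250837/3391977, 4621115/6783954, 567490/3391977, 175395/2261318)
c = (0, 2/5, 17/22, 19/15)
Ac = (0, 0, 10/11, 31/165)
Σ b_i: 250837/3391977·1 + 4621115/6783954·1 + 567490/3391977·1 + 175395/2261318·1 = 1 ✓
b·c: 4621115/6783954·2/5 + 567490/3391977·17/22 + 175395/2261318·19/15 = 1/2 ✓
b·c²: 4621115/6783954·4/25 + 567490/3391977·289/484 + 175395/2261318·361/225 = 1/3 ✓
b·Ac: 567490/3391977·10/11 + 175395/2261318·31/165 = 1/6 ✓
b·c³: 4621115/6783954·8/125 + 567490/3391977·4913/10648 + 175395/2261318·6859/3375 = 3116513933/11193524100 ≠ 1/4 ⇒ order 3.
b·(c∘Ac): 567490/3391977·85/121 + 175395/2261318·589/2475 = 4612607/33919770 ≠ 1/8
b·Ac²: 567490/3391977·4/11 + 175395/2261318·2081/6050 = 65308127/746234940 ≠ 1/12
b·A²c: 175395/2261318·28/33 = 74410/1130659 ≠ 1/24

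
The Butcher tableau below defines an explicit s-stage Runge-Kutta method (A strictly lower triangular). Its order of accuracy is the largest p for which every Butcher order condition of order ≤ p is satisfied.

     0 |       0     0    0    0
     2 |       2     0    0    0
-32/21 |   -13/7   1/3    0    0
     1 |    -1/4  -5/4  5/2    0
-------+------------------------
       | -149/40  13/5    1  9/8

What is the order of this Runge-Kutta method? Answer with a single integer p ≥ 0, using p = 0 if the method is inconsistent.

b = (-149/40, 13/5, 1, 9/8)
c = (0, 2, -32/21, 1)
Ac = (0, 0, 2/3, -265/42)
Σ b_i: (-149/40)·1 + 13/5·1 + 1·1 + 9/8·1 = 1 ✓
b·c: 13/5·2 + 1·(-32/21) + 9/8·1 = 4033/840 ≠ 1/2 ⇒ order 1.

1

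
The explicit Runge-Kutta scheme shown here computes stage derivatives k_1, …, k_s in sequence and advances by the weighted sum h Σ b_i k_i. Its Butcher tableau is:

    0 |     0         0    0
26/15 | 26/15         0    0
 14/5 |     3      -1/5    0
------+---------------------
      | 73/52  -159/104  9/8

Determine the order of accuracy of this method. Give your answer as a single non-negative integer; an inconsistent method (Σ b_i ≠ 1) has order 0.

2

b = (73/52, -159/104, 9/8)
c = (0, 26/15, 14/5)
Ac = (0, 0, -26/75)
Σ b_i: 73/52·1 + (-159/104)·1 + 9/8·1 = 1 ✓
b·c: (-159/104)·26/15 + 9/8·14/5 = 1/2 ✓
b·c²: (-159/104)·676/225 + 9/8·196/25 = 317/75 ≠ 1/3 ⇒ order 2.
b·Ac: 9/8·(-26/75) = -39/100 ≠ 1/6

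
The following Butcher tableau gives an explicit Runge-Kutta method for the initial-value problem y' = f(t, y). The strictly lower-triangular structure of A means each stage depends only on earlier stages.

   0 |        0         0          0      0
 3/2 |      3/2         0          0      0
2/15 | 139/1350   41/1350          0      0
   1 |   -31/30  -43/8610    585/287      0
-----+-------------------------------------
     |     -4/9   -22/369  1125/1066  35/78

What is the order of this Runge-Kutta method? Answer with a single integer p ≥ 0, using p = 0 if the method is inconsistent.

4

b = (-4/9, -22/369, 1125/1066, 35/78)
c = (0, 3/2, 2/15, 1)
Ac = (0, 0, 41/900, 37/140)
Σ b_i: (-4/9)·1 + (-22/369)·1 + 1125/1066·1 + 35/78·1 = 1 ✓
b·c: (-22/369)·3/2 + 1125/1066·2/15 + 35/78·1 = 1/2 ✓
b·c²: (-22/369)·9/4 + 1125/1066·4/225 + 35/78·1 = 1/3 ✓
b·Ac: 1125/1066·41/900 + 35/78·37/140 = 1/6 ✓
b·c³: (-22/369)·27/8 + 1125/1066·8/3375 + 35/78·1 = 1/4 ✓
b·(c∘Ac): 1125/1066·41/6750 + 35/78·37/140 = 1/8 ✓
b·Ac²: 1125/1066·41/600 + 35/78·1/40 = 1/12 ✓
b·A²c: 35/78·13/140 = 1/24 ✓; 4 stages ⇒ order 4.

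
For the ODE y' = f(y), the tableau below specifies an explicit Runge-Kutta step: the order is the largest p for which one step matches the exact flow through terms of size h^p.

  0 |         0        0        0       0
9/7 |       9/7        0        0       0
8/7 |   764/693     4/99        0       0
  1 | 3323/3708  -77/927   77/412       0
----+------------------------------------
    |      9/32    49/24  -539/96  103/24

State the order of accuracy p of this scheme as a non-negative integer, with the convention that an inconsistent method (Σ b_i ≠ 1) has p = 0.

b = (9/32, 49/24, -539/96, 103/24)
c = (0, 9/7, 8/7, 1)
Ac = (0, 0, 4/77, 11/103)
Σ b_i: 9/32·1 + 49/24·1 + (-539/96)·1 + 103/24·1 = 1 ✓
b·c: 49/24·9/7 + (-539/96)·8/7 + 103/24·1 = 1/2 ✓
b·c²: 49/24·81/49 + (-539/96)·64/49 + 103/24·1 = 1/3 ✓
b·Ac: (-539/96)·4/77 + 103/24·11/103 = 1/6 ✓
b·c³: 49/24·729/343 + (-539/96)·512/343 + 103/24·1 = 1/4 ✓
b·(c∘Ac): (-539/96)·32/539 + 103/24·11/103 = 1/8 ✓
b·Ac²: (-539/96)·36/539 + 103/24·11/103 = 1/12 ✓
b·A²c: 103/24·1/103 = 1/24 ✓; 4 stages ⇒ order 4.

4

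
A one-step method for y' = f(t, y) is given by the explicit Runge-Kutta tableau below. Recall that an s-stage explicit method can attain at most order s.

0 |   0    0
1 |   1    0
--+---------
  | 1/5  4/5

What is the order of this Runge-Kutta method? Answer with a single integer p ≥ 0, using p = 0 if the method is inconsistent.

b = (1/5, 4/5)
c = (0, 1)
Σ b_i: 1/5·1 + 4/5·1 = 1 ✓
b·c: 4/5·1 = 4/5 ≠ 1/2 ⇒ order 1.

1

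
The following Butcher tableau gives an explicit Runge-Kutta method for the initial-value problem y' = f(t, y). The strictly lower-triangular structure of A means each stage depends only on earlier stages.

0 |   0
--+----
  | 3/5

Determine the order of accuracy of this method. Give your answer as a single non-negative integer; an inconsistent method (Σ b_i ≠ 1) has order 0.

0

b = (3/5)
c = (0)
Σ b_i: 3/5·1 = 3/5 ≠ 1 ⇒ order 0.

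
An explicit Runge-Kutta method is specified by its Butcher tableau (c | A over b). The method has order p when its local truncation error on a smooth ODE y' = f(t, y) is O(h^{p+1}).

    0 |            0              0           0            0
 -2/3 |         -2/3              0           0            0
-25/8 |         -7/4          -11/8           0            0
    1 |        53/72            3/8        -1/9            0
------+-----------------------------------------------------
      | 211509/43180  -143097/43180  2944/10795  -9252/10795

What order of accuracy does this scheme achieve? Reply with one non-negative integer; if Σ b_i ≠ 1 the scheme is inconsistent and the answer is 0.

b = (211509/43180, -143097/43180, 2944/10795, -9252/10795)
c = (0, -2/3, -25/8, 1)
Ac = (0, 0, 11/12, 7/72)
Σ b_i: 211509/43180·1 + (-143097/43180)·1 + 2944/10795·1 + (-9252/10795)·1 = 1 ✓
b·c: (-143097/43180)·(-2/3) + 2944/10795·(-25/8) + (-9252/10795)·1 = 1/2 ✓
b·c²: (-143097/43180)·4/9 + 2944/10795·625/64 + (-9252/10795)·1 = 1/3 ✓
b·Ac: 2944/10795·11/12 + (-9252/10795)·7/72 = 1/6 ✓
b·c³: (-143097/43180)·(-8/27) + 2944/10795·(-15625/512) + (-9252/10795)·1 = -637171/77724 ≠ 1/4 ⇒ order 3.
b·(c∘Ac): 2944/10795·(-275/96) + (-9252/10795)·7/72 = -55997/64770 ≠ 1/8
b·Ac²: 2944/10795·(-11/18) + (-9252/10795)·(-529/576) = 192901/310896 ≠ 1/12
b·A²c: (-9252/10795)·(-11/108) = 2827/32385 ≠ 1/24

3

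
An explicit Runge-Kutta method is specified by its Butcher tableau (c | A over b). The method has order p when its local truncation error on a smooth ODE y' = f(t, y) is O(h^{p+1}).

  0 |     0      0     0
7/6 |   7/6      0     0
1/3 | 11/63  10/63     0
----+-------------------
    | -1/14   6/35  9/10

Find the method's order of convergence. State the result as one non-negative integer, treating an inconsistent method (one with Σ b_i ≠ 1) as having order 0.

3

b = (-1/14, 6/35, 9/10)
c = (0, 7/6, 1/3)
Ac = (0, 0, 5/27)
Σ b_i: (-1/14)·1 + 6/35·1 + 9/10·1 = 1 ✓
b·c: 6/35·7/6 + 9/10·1/3 = 1/2 ✓
b·c²: 6/35·49/36 + 9/10·1/9 = 1/3 ✓
b·Ac: 9/10·5/27 = 1/6 ✓; 3 stages ⇒ order 3.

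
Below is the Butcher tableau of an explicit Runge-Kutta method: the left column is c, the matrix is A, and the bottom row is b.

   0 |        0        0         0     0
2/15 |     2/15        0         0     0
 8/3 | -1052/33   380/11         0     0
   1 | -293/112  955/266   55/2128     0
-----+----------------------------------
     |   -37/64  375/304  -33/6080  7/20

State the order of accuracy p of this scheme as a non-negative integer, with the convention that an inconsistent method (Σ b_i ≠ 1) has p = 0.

b = (-37/64, 375/304, -33/6080, 7/20)
c = (0, 2/15, 8/3, 1)
Ac = (0, 0, 152/33, 23/42)
Σ b_i: (-37/64)·1 + 375/304·1 + (-33/6080)·1 + 7/20·1 = 1 ✓
b·c: 375/304·2/15 + (-33/6080)·8/3 + 7/20·1 = 1/2 ✓
b·c²: 375/304·4/225 + (-33/6080)·64/9 + 7/20·1 = 1/3 ✓
b·Ac: (-33/6080)·152/33 + 7/20·23/42 = 1/6 ✓
b·c³: 375/304·8/3375 + (-33/6080)·512/27 + 7/20·1 = 1/4 ✓
b·(c∘Ac): (-33/6080)·1216/99 + 7/20·23/42 = 1/8 ✓
b·Ac²: (-33/6080)·304/495 + 7/20·26/105 = 1/12 ✓
b·A²c: 7/20·5/42 = 1/24 ✓; 4 stages ⇒ order 4.

4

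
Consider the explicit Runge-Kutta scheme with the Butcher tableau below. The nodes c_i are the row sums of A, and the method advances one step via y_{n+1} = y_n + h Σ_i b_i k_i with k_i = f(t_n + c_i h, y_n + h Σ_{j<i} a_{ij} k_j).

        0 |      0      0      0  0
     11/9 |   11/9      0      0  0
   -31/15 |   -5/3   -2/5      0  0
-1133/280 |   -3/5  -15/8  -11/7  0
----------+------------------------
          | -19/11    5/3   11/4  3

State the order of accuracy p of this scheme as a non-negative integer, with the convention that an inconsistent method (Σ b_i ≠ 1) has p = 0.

b = (-19/11, 5/3, 11/4, 3)
c = (0, 11/9, -31/15, -1133/280)
Ac = (0, 0, -22/45, 803/840)
Σ b_i: (-19/11)·1 + 5/3·1 + 11/4·1 + 3·1 = 751/132 ≠ 1 ⇒ order 0.

0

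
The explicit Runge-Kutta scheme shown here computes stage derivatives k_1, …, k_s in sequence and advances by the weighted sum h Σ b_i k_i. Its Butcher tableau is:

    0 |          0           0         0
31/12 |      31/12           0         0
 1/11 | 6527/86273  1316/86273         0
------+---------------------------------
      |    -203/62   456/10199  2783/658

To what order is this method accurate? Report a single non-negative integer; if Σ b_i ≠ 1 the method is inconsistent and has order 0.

3

b = (-203/62, 456/10199, 2783/658)
c = (0, 31/12, 1/11)
Ac = (0, 0, 329/8349)
Σ b_i: (-203/62)·1 + 456/10199·1 + 2783/658·1 = 1 ✓
b·c: 456/10199·31/12 + 2783/658·1/11 = 1/2 ✓
b·c²: 456/10199·961/144 + 2783/658·1/121 = 1/3 ✓
b·Ac: 2783/658·329/8349 = 1/6 ✓; 3 stages ⇒ order 3.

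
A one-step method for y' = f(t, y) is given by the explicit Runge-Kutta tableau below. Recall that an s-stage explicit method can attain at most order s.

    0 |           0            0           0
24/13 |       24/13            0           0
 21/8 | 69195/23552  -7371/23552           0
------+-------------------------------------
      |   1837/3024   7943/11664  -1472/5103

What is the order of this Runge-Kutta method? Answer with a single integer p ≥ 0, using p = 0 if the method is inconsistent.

b = (1837/3024, 7943/11664, -1472/5103)
c = (0, 24/13, 21/8)
Ac = (0, 0, -1701/2944)
Σ b_i: 1837/3024·1 + 7943/11664·1 + (-1472/5103)·1 = 1 ✓
b·c: 7943/11664·24/13 + (-1472/5103)·21/8 = 1/2 ✓
b·c²: 7943/11664·576/169 + (-1472/5103)·441/64 = 1/3 ✓
b·Ac: (-1472/5103)·(-1701/2944) = 1/6 ✓; 3 stages ⇒ order 3.

3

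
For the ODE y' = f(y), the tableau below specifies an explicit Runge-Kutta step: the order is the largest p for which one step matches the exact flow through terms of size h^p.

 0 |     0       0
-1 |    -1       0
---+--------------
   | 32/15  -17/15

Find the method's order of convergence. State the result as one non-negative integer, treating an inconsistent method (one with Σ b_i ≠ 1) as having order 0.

b = (32/15, -17/15)
c = (0, -1)
Σ b_i: 32/15·1 + (-17/15)·1 = 1 ✓
b·c: (-17/15)·(-1) = 17/15 ≠ 1/2 ⇒ order 1.

1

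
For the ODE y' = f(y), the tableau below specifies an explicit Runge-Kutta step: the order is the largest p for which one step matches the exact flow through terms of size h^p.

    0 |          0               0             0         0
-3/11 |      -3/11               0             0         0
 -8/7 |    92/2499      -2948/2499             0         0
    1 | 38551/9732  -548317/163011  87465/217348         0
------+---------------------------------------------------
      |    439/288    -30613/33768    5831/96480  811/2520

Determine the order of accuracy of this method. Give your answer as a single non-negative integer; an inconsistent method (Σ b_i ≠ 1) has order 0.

b = (439/288, -30613/33768, 5831/96480, 811/2520)
c = (0, -3/11, -8/7, 1)
Ac = (0, 0, 268/833, 371/811)
Σ b_i: 439/288·1 + (-30613/33768)·1 + 5831/96480·1 + 811/2520·1 = 1 ✓
b·c: (-30613/33768)·(-3/11) + 5831/96480·(-8/7) + 811/2520·1 = 1/2 ✓
b·c²: (-30613/33768)·9/121 + 5831/96480·64/49 + 811/2520·1 = 1/3 ✓
b·Ac: 5831/96480·268/833 + 811/2520·371/811 = 1/6 ✓
b·c³: (-30613/33768)·(-27/1331) + 5831/96480·(-512/343) + 811/2520·1 = 1/4 ✓
b·(c∘Ac): 5831/96480·(-2144/5831) + 811/2520·371/811 = 1/8 ✓
b·Ac²: 5831/96480·(-804/9163) + 811/2520·2457/8921 = 1/12 ✓
b·A²c: 811/2520·105/811 = 1/24 ✓; 4 stages ⇒ order 4.

4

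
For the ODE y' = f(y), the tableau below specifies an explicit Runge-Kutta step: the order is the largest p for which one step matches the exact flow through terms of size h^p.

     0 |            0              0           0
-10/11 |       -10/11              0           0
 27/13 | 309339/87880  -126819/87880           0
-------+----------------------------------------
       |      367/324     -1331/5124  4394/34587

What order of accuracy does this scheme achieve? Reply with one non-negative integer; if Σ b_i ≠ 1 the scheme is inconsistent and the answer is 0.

b = (367/324, -1331/5124, 4394/34587)
c = (0, -10/11, 27/13)
Ac = (0, 0, 11529/8788)
Σ b_i: 367/324·1 + (-1331/5124)·1 + 4394/34587·1 = 1 ✓
b·c: (-1331/5124)·(-10/11) + 4394/34587·27/13 = 1/2 ✓
b·c²: (-1331/5124)·100/121 + 4394/34587·729/169 = 1/3 ✓
b·Ac: 4394/34587·11529/8788 = 1/6 ✓; 3 stages ⇒ order 3.

3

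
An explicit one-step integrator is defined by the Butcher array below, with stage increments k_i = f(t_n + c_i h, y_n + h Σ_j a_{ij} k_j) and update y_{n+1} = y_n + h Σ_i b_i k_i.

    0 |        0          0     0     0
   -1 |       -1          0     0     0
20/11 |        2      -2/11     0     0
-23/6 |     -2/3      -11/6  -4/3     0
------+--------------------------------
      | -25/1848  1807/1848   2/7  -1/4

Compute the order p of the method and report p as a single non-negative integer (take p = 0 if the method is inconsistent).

b = (-25/1848, 1807/1848, 2/7, -1/4)
c = (0, -1, 20/11, -23/6)
Ac = (0, 0, 2/11, -13/22)
Σ b_i: (-25/1848)·1 + 1807/1848·1 + 2/7·1 + (-1/4)·1 = 1 ✓
b·c: 1807/1848·(-1) + 2/7·20/11 + (-1/4)·(-23/6) = 1/2 ✓
b·c²: 1807/1848·1 + 2/7·400/121 + (-1/4)·529/36 = -213601/121968 ≠ 1/3 ⇒ order 2.
b·Ac: 2/7·2/11 + (-1/4)·(-13/22) = 123/616 ≠ 1/6

2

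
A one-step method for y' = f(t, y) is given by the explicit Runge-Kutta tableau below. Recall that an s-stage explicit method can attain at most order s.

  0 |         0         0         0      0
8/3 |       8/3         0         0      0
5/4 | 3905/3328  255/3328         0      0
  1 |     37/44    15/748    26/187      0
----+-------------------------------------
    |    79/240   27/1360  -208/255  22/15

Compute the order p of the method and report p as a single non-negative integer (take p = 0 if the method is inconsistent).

b = (79/240, 27/1360, -208/255, 22/15)
c = (0, 8/3, 5/4, 1)
Ac = (0, 0, 85/416, 5/22)
Σ b_i: 79/240·1 + 27/1360·1 + (-208/255)·1 + 22/15·1 = 1 ✓
b·c: 27/1360·8/3 + (-208/255)·5/4 + 22/15·1 = 1/2 ✓
b·c²: 27/1360·64/9 + (-208/255)·25/16 + 22/15·1 = 1/3 ✓
b·Ac: (-208/255)·85/416 + 22/15·5/22 = 1/6 ✓
b·c³: 27/1360·512/27 + (-208/255)·125/64 + 22/15·1 = 1/4 ✓
b·(c∘Ac): (-208/255)·425/1664 + 22/15·5/22 = 1/8 ✓
b·Ac²: (-208/255)·85/156 + 22/15·95/264 = 1/12 ✓
b·A²c: 22/15·5/176 = 1/24 ✓; 4 stages ⇒ order 4.

4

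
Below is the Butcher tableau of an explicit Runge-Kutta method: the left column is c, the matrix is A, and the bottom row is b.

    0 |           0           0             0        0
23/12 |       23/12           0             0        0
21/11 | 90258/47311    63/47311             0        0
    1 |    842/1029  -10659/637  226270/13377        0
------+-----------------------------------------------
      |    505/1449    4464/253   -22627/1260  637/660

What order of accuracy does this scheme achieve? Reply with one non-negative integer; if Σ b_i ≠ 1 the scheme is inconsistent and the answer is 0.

b = (505/1449, 4464/253, -22627/1260, 637/660)
c = (0, 23/12, 21/11, 1)
Ac = (0, 0, 21/8228, 561/2548)
Σ b_i: 505/1449·1 + 4464/253·1 + (-22627/1260)·1 + 637/660·1 = 1 ✓
b·c: 4464/253·23/12 + (-22627/1260)·21/11 + 637/660·1 = 1/2 ✓
b·c²: 4464/253·529/144 + (-22627/1260)·441/121 + 637/660·1 = 1/3 ✓
b·Ac: (-22627/1260)·21/8228 + 637/660·561/2548 = 1/6 ✓
b·c³: 4464/253·12167/1728 + (-22627/1260)·9261/1331 + 637/660·1 = 1/4 ✓
b·(c∘Ac): (-22627/1260)·441/90508 + 637/660·561/2548 = 1/8 ✓
b·Ac²: (-22627/1260)·161/32912 + 637/660·5423/30576 = 1/12 ✓
b·A²c: 637/660·55/1274 = 1/24 ✓; 4 stages ⇒ order 4.

4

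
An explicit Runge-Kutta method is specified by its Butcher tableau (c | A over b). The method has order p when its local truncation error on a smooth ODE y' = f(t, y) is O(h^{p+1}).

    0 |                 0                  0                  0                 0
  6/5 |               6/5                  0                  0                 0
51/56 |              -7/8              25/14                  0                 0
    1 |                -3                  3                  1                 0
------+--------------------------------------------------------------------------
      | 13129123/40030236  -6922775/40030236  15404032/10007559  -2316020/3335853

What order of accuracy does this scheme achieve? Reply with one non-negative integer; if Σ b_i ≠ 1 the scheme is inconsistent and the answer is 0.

b = (13129123/40030236, -6922775/40030236, 15404032/10007559, -2316020/3335853)
c = (0, 6/5, 51/56, 1)
Ac = (0, 0, 15/7, 1263/280)
Σ b_i: 13129123/40030236·1 + (-6922775/40030236)·1 + 15404032/10007559·1 + (-2316020/3335853)·1 = 1 ✓
b·c: (-6922775/40030236)·6/5 + 15404032/10007559·51/56 + (-2316020/3335853)·1 = 1/2 ✓
b·c²: (-6922775/40030236)·36/25 + 15404032/10007559·2601/3136 + (-2316020/3335853)·1 = 1/3 ✓
b·Ac: 15404032/10007559·15/7 + (-2316020/3335853)·1263/280 = 1/6 ✓
b·c³: (-6922775/40030236)·216/125 + 15404032/10007559·132651/175616 + (-2316020/3335853)·1 = 19794704/116754855 ≠ 1/4 ⇒ order 3.
b·(c∘Ac): 15404032/10007559·765/392 + (-2316020/3335853)·1263/280 = -284283/2223902 ≠ 1/8
b·Ac²: 15404032/10007559·18/7 + (-2316020/3335853)·403713/78400 = 238437067/622692560 ≠ 1/12
b·A²c: (-2316020/3335853)·15/7 = -1654300/1111951 ≠ 1/24

3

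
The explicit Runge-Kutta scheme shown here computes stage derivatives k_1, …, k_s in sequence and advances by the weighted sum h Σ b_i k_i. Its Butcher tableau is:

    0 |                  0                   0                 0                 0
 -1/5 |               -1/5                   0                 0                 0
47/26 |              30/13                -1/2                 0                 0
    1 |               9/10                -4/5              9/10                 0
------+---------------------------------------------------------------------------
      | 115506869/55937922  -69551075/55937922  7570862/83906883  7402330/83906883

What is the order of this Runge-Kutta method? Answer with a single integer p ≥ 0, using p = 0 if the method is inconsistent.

3

b = (115506869/55937922, -69551075/55937922, 7570862/83906883, 7402330/83906883)
c = (0, -1/5, 47/26, 1)
Ac = (0, 0, 1/10, 2323/1300)
Σ b_i: 115506869/55937922·1 + (-69551075/55937922)·1 + 7570862/83906883·1 + 7402330/83906883·1 = 1 ✓
b·c: (-69551075/55937922)·(-1/5) + 7570862/83906883·47/26 + 7402330/83906883·1 = 1/2 ✓
b·c²: (-69551075/55937922)·1/25 + 7570862/83906883·2209/676 + 7402330/83906883·1 = 1/3 ✓
b·Ac: 7570862/83906883·1/10 + 7402330/83906883·2323/1300 = 1/6 ✓
b·c³: (-69551075/55937922)·(-1/125) + 7570862/83906883·103823/17576 + 7402330/83906883·1 = 353058001/559379220 ≠ 1/4 ⇒ order 3.
b·(c∘Ac): 7570862/83906883·47/260 + 7402330/83906883·2323/1300 = 8108874/46614935 ≠ 1/8
b·Ac²: 7570862/83906883·(-1/50) + 7402330/83906883·491617/169000 = 1853088079/7271929860 ≠ 1/12
b·A²c: 7402330/83906883·9/100 = 740233/93229870 ≠ 1/24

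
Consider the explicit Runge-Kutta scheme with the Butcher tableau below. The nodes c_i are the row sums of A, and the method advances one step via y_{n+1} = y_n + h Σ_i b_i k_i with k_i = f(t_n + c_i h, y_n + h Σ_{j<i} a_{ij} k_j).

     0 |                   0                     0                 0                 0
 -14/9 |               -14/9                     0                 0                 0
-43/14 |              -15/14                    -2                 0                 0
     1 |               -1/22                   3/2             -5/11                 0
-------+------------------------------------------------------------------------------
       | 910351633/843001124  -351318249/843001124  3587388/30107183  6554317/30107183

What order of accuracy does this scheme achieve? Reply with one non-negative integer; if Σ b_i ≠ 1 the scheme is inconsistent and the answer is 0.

3

b = (910351633/843001124, -351318249/843001124, 3587388/30107183, 6554317/30107183)
c = (0, -14/9, -43/14, 1)
Ac = (0, 0, 28/9, -433/462)
Σ b_i: 910351633/843001124·1 + (-351318249/843001124)·1 + 3587388/30107183·1 + 6554317/30107183·1 = 1 ✓
b·c: (-351318249/843001124)·(-14/9) + 3587388/30107183·(-43/14) + 6554317/30107183·1 = 1/2 ✓
b·c²: (-351318249/843001124)·196/81 + 3587388/30107183·1849/196 + 6554317/30107183·1 = 1/3 ✓
b·Ac: 3587388/30107183·28/9 + 6554317/30107183·(-433/462) = 1/6 ✓
b·c³: (-351318249/843001124)·(-2744/729) + 3587388/30107183·(-79507/2744) + 6554317/30107183·1 = -18961145177/11380515174 ≠ 1/4 ⇒ order 3.
b·(c∘Ac): 3587388/30107183·(-86/9) + 6554317/30107183·(-433/462) = -242534305/180643098 ≠ 1/8
b·Ac²: 3587388/30107183·(-392/81) + 6554317/30107183·(-38327/58212) = -16387489463/22761030348 ≠ 1/12
b·A²c: 6554317/30107183·(-140/99) = -83418580/270964647 ≠ 1/24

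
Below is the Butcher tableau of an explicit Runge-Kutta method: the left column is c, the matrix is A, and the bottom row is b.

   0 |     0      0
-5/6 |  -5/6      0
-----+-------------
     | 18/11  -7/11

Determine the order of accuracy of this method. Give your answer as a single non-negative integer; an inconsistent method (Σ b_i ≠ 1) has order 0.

1

b = (18/11, -7/11)
c = (0, -5/6)
Σ b_i: 18/11·1 + (-7/11)·1 = 1 ✓
b·c: (-7/11)·(-5/6) = 35/66 ≠ 1/2 ⇒ order 1.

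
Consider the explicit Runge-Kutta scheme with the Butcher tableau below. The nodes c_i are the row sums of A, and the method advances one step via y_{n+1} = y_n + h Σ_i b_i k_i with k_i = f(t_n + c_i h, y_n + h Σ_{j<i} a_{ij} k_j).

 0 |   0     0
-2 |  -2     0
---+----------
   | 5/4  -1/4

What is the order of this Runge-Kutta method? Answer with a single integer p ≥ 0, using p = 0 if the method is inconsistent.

b = (5/4, -1/4)
c = (0, -2)
Σ b_i: 5/4·1 + (-1/4)·1 = 1 ✓
b·c: (-1/4)·(-2) = 1/2 ✓; 2 stages ⇒ order 2.

2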